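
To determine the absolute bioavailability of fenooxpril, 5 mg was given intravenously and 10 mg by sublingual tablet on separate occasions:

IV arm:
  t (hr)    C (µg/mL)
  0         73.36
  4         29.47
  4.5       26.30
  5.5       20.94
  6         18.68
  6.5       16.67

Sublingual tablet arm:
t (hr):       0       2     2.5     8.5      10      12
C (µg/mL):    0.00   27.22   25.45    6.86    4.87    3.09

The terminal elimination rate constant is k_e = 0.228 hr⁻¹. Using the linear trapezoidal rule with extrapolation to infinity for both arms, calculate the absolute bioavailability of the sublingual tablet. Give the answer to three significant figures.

F = 0.250

Trapezoidal AUC_0→6.5 (IV):
  [0→4]: (73.36+29.47)/2 × 4 = 205.66
  [4→4.5]: (29.47+26.30)/2 × 0.5 = 13.9425
  [4.5→5.5]: (26.30+20.94)/2 × 1 = 23.62
  [5.5→6]: (20.94+18.68)/2 × 0.5 = 9.905
  [6→6.5]: (18.68+16.67)/2 × 0.5 = 8.8375
  Sum = 261.965 µg/mL·hr
IV tail: 16.67/0.228 = 73.114; AUC_iv,0→∞ = 261.965 + 73.114 = 335.079 µg/mL·hr
Trapezoidal AUC_0→12 (sublingual tablet):
  [0→2]: (0.00+27.22)/2 × 2 = 27.22
  [2→2.5]: (27.22+25.45)/2 × 0.5 = 13.1675
  [2.5→8.5]: (25.45+6.86)/2 × 6 = 96.93
  [8.5→10]: (6.86+4.87)/2 × 1.5 = 8.7975
  [10→12]: (4.87+3.09)/2 × 2 = 7.96
  Sum = 154.075 µg/mL·hr
sublingual tablet tail: 3.09/0.228 = 13.553; AUC_ev,0→∞ = 154.075 + 13.553 = 167.628 µg/mL·hr
F = (AUC_ev/D_ev)/(AUC_iv/D_iv) = (167.628/10)/(335.079/5) = 16.7628/67.0158 = 0.2501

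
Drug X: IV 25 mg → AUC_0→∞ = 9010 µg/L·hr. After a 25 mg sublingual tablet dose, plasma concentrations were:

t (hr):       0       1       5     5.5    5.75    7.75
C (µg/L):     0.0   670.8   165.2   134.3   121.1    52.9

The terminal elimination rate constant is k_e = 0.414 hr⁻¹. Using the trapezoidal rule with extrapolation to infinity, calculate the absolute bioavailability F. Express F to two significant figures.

Trapezoidal AUC_0→7.75 (sublingual tablet):
  [0→1]: (0.0+670.8)/2 × 1 = 335.4
  [1→5]: (670.8+165.2)/2 × 4 = 1672.0
  [5→5.5]: (165.2+134.3)/2 × 0.5 = 74.875
  [5.5→5.75]: (134.3+121.1)/2 × 0.25 = 31.925
  [5.75→7.75]: (121.1+52.9)/2 × 2 = 174.0
  Sum = 2288.2 µg/L·hr
Tail: C_last/k_e = 52.9/0.414 = 127.778
AUC_0→∞ (sublingual tablet) = 2288.2 + 127.778 = 2415.978 µg/L·hr
F = (AUC_ev/D_ev)/(AUC_iv/D_iv) = (2415.978/25)/(9010/25) = 96.63912/360.4 = 0.2681

F = 0.27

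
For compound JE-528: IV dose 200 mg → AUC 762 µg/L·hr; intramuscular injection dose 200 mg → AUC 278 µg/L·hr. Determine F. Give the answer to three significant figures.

F = (AUC_ev / D_ev) / (AUC_iv / D_iv)
  = (278/200) / (762/200)
  = 1.39 / 3.81 = 0.3648

F = 0.365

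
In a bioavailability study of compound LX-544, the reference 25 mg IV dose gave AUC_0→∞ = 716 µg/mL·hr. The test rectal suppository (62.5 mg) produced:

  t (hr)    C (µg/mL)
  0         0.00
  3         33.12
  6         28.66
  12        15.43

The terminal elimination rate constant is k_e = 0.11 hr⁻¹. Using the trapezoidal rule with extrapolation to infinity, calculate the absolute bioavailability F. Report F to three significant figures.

F = 0.232

Trapezoidal AUC_0→12 (rectal suppository):
  [0→3]: (0.00+33.12)/2 × 3 = 49.68
  [3→6]: (33.12+28.66)/2 × 3 = 92.67
  [6→12]: (28.66+15.43)/2 × 6 = 132.27
  Sum = 274.62 µg/mL·hr
Tail: C_last/k_e = 15.43/0.11 = 140.273
AUC_0→∞ (rectal suppository) = 274.62 + 140.273 = 414.893 µg/mL·hr
F = (AUC_ev/D_ev)/(AUC_iv/D_iv) = (414.893/62.5)/(716/25) = 6.638288/28.64 = 0.2318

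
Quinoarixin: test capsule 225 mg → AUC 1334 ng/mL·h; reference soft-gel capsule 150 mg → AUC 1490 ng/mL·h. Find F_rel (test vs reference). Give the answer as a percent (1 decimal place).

F_rel = 59.7%

F_rel = (AUC_test/D_test) / (AUC_ref/D_ref)
      = (1334/225) / (1490/150)
      = 5.92889 / 9.93333 = 0.5969 = 59.69%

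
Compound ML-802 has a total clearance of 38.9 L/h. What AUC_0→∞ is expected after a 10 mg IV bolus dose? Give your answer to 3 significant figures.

AUC_0→∞ = Dose_iv / CL
        = 10 / 38.9 = 0.257069 mg/L·h

AUC = 0.257 mg/L·h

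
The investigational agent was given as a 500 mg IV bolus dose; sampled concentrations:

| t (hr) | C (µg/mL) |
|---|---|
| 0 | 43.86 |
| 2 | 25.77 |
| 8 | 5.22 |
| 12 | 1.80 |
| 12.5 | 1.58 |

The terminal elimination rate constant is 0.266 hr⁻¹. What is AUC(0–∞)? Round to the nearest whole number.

Trapezoidal AUC_0→12.5:
  [0→2]: (43.86+25.77)/2 × 2 = 69.63
  [2→8]: (25.77+5.22)/2 × 6 = 92.97
  [8→12]: (5.22+1.80)/2 × 4 = 14.04
  [12→12.5]: (1.80+1.58)/2 × 0.5 = 0.845
  Sum = 177.485 µg/mL·hr
Extrapolated tail: C_last / k_e = 1.58 / 0.266 = 5.940
AUC_0→∞ = 177.485 + 5.940 = 183.425 µg/mL·hr

AUC = 183 µg/mL·hr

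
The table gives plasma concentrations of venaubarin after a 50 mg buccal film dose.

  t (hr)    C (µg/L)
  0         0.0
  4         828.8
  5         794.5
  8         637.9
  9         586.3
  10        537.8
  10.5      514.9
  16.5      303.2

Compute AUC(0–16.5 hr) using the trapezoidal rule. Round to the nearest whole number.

Trapezoidal AUC_0→16.5:
  [0→4]: (0.0+828.8)/2 × 4 = 1657.6
  [4→5]: (828.8+794.5)/2 × 1 = 811.65
  [5→8]: (794.5+637.9)/2 × 3 = 2148.6
  [8→9]: (637.9+586.3)/2 × 1 = 612.1
  [9→10]: (586.3+537.8)/2 × 1 = 562.05
  [10→10.5]: (537.8+514.9)/2 × 0.5 = 263.175
  [10.5→16.5]: (514.9+303.2)/2 × 6 = 2454.3
  Sum = 8509.475 µg/L·hr

AUC = 8509 µg/L·hr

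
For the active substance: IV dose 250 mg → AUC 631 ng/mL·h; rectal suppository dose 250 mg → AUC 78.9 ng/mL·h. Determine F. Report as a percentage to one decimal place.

F = 12.5%

F = (AUC_ev / D_ev) / (AUC_iv / D_iv)
  = (78.9/250) / (631/250)
  = 0.3156 / 2.524 = 0.1250
  = 12.50%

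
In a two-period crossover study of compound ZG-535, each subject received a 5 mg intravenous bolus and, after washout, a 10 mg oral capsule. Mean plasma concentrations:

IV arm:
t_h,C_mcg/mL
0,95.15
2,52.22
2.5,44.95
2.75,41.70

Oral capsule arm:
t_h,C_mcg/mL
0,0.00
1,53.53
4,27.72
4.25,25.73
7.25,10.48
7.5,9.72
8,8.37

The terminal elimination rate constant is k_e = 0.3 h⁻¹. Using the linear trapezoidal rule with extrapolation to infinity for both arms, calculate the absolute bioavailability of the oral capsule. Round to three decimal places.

F = 0.380

Trapezoidal AUC_0→2.75 (IV):
  [0→2]: (95.15+52.22)/2 × 2 = 147.37
  [2→2.5]: (52.22+44.95)/2 × 0.5 = 24.2925
  [2.5→2.75]: (44.95+41.70)/2 × 0.25 = 10.83125
  Sum = 182.49375 mcg/mL·h
IV tail: 41.70/0.3 = 139.000; AUC_iv,0→∞ = 182.49375 + 139.000 = 321.49375 mcg/mL·h
Trapezoidal AUC_0→8 (oral capsule):
  [0→1]: (0.00+53.53)/2 × 1 = 26.765
  [1→4]: (53.53+27.72)/2 × 3 = 121.875
  [4→4.25]: (27.72+25.73)/2 × 0.25 = 6.68125
  [4.25→7.25]: (25.73+10.48)/2 × 3 = 54.315
  [7.25→7.5]: (10.48+9.72)/2 × 0.25 = 2.525
  [7.5→8]: (9.72+8.37)/2 × 0.5 = 4.5225
  Sum = 216.68375 mcg/mL·h
oral capsule tail: 8.37/0.3 = 27.900; AUC_ev,0→∞ = 216.68375 + 27.900 = 244.58375 mcg/mL·h
F = (AUC_ev/D_ev)/(AUC_iv/D_iv) = (244.58375/10)/(321.49375/5) = 24.458375/64.29875 = 0.3804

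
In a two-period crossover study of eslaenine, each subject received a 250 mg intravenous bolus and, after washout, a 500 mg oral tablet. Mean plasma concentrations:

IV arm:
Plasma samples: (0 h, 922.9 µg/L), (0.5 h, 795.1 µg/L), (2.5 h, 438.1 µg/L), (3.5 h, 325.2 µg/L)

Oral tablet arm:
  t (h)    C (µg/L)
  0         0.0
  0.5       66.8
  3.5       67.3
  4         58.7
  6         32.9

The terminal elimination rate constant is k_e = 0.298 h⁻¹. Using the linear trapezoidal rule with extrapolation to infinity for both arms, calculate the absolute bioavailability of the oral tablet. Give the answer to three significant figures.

F = 0.0720

Trapezoidal AUC_0→3.5 (IV):
  [0→0.5]: (922.9+795.1)/2 × 0.5 = 429.5
  [0.5→2.5]: (795.1+438.1)/2 × 2 = 1233.2
  [2.5→3.5]: (438.1+325.2)/2 × 1 = 381.65
  Sum = 2044.35 µg/L·h
IV tail: 325.2/0.298 = 1091.275; AUC_iv,0→∞ = 2044.35 + 1091.275 = 3135.625 µg/L·h
Trapezoidal AUC_0→6 (oral tablet):
  [0→0.5]: (0.0+66.8)/2 × 0.5 = 16.7
  [0.5→3.5]: (66.8+67.3)/2 × 3 = 201.15
  [3.5→4]: (67.3+58.7)/2 × 0.5 = 31.5
  [4→6]: (58.7+32.9)/2 × 2 = 91.6
  Sum = 340.95 µg/L·h
oral tablet tail: 32.9/0.298 = 110.403; AUC_ev,0→∞ = 340.95 + 110.403 = 451.353 µg/L·h
F = (AUC_ev/D_ev)/(AUC_iv/D_iv) = (451.353/500)/(3135.625/250) = 0.902706/12.5425 = 0.0720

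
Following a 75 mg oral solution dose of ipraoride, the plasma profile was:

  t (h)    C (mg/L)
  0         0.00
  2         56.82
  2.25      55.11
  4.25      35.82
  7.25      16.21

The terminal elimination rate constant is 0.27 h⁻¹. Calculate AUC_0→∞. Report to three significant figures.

AUC = 300 mg/L·h

Trapezoidal AUC_0→7.25:
  [0→2]: (0.00+56.82)/2 × 2 = 56.82
  [2→2.25]: (56.82+55.11)/2 × 0.25 = 13.99125
  [2.25→4.25]: (55.11+35.82)/2 × 2 = 90.93
  [4.25→7.25]: (35.82+16.21)/2 × 3 = 78.045
  Sum = 239.78625 mg/L·h
Extrapolated tail: C_last / k_e = 16.21 / 0.27 = 60.037
AUC_0→∞ = 239.78625 + 60.037 = 299.82325 mg/L·h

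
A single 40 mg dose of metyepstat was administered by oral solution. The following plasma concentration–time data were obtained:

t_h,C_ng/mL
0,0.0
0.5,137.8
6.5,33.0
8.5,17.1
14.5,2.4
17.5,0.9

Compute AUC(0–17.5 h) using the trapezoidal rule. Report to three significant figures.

Trapezoidal AUC_0→17.5:
  [0→0.5]: (0.0+137.8)/2 × 0.5 = 34.45
  [0.5→6.5]: (137.8+33.0)/2 × 6 = 512.4
  [6.5→8.5]: (33.0+17.1)/2 × 2 = 50.1
  [8.5→14.5]: (17.1+2.4)/2 × 6 = 58.5
  [14.5→17.5]: (2.4+0.9)/2 × 3 = 4.95
  Sum = 660.4 ng/mL·h

AUC = 660 ng/mL·h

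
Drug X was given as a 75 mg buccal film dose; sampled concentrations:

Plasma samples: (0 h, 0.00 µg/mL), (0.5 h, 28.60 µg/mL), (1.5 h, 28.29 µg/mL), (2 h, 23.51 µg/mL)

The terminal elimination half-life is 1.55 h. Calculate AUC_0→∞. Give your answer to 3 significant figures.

Trapezoidal AUC_0→2:
  [0→0.5]: (0.00+28.60)/2 × 0.5 = 7.15
  [0.5→1.5]: (28.60+28.29)/2 × 1 = 28.445
  [1.5→2]: (28.29+23.51)/2 × 0.5 = 12.95
  Sum = 48.545 µg/mL·h
k_e = ln2 / t½ = 0.693147 / 1.55 = 0.4472 h^-1
Extrapolated tail: C_last / k_e = 23.51 / 0.4472 = 52.572
AUC_0→∞ = 48.545 + 52.572 = 101.117 µg/mL·h

AUC = 101 µg/mL·h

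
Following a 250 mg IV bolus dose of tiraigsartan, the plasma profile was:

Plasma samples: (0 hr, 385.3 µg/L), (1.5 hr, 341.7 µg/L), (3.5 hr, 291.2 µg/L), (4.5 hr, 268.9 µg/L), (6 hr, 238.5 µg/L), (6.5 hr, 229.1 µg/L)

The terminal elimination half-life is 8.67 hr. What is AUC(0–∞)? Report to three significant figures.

Trapezoidal AUC_0→6.5:
  [0→1.5]: (385.3+341.7)/2 × 1.5 = 545.25
  [1.5→3.5]: (341.7+291.2)/2 × 2 = 632.9
  [3.5→4.5]: (291.2+268.9)/2 × 1 = 280.05
  [4.5→6]: (268.9+238.5)/2 × 1.5 = 380.55
  [6→6.5]: (238.5+229.1)/2 × 0.5 = 116.9
  Sum = 1955.65 µg/L·hr
k_e = ln2 / t½ = 0.693147 / 8.67 = 0.0799 hr^-1
Extrapolated tail: C_last / k_e = 229.1 / 0.0799 = 2867.334
AUC_0→∞ = 1955.65 + 2867.334 = 4822.984 µg/L·hr

AUC = 4820 µg/L·hr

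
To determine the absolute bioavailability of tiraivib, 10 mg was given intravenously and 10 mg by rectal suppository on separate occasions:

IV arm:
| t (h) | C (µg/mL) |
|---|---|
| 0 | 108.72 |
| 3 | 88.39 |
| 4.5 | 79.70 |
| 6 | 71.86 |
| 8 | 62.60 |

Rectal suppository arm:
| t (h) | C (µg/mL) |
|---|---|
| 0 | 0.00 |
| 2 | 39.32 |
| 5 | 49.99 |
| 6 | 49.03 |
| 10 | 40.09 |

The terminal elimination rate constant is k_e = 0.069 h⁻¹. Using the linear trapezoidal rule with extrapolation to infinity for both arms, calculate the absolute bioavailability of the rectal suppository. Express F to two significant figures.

Trapezoidal AUC_0→8 (IV):
  [0→3]: (108.72+88.39)/2 × 3 = 295.665
  [3→4.5]: (88.39+79.70)/2 × 1.5 = 126.0675
  [4.5→6]: (79.70+71.86)/2 × 1.5 = 113.67
  [6→8]: (71.86+62.60)/2 × 2 = 134.46
  Sum = 669.8625 µg/mL·h
IV tail: 62.60/0.069 = 907.246; AUC_iv,0→∞ = 669.8625 + 907.246 = 1577.1085 µg/mL·h
Trapezoidal AUC_0→10 (rectal suppository):
  [0→2]: (0.00+39.32)/2 × 2 = 39.32
  [2→5]: (39.32+49.99)/2 × 3 = 133.965
  [5→6]: (49.99+49.03)/2 × 1 = 49.51
  [6→10]: (49.03+40.09)/2 × 4 = 178.24
  Sum = 401.035 µg/mL·h
rectal suppository tail: 40.09/0.069 = 581.014; AUC_ev,0→∞ = 401.035 + 581.014 = 982.049 µg/mL·h
F = (AUC_ev/D_ev)/(AUC_iv/D_iv) = (982.049/10)/(1577.1085/10) = 98.2049/157.71085 = 0.6227

F = 0.62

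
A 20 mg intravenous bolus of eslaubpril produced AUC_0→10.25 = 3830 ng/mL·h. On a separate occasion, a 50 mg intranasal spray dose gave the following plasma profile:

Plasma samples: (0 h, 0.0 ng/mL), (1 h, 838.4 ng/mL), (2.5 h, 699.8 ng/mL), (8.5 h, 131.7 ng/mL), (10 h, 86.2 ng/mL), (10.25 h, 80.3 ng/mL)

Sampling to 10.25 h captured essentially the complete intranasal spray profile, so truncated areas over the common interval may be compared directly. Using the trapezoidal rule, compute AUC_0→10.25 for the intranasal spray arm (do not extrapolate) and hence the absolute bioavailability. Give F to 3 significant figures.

F = 0.444

Trapezoidal AUC_0→10.25 (intranasal spray):
  [0→1]: (0.0+838.4)/2 × 1 = 419.2
  [1→2.5]: (838.4+699.8)/2 × 1.5 = 1153.65
  [2.5→8.5]: (699.8+131.7)/2 × 6 = 2494.5
  [8.5→10]: (131.7+86.2)/2 × 1.5 = 163.425
  [10→10.25]: (86.2+80.3)/2 × 0.25 = 20.8125
  Sum = 4251.5875 ng/mL·h
F = (AUC_ev/D_ev)/(AUC_iv/D_iv) = (4251.5875/50)/(3830/20) = 85.03175/191.5 = 0.4440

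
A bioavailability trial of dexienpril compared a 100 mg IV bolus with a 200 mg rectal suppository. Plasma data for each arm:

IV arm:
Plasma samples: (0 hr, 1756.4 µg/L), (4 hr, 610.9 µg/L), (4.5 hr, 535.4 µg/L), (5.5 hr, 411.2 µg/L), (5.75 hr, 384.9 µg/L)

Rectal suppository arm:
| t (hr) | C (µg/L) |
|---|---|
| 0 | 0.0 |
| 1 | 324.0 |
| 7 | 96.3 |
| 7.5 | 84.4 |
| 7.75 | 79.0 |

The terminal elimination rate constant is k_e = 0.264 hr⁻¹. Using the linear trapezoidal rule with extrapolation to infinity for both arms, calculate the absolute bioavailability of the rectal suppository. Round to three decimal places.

F = 0.127

Trapezoidal AUC_0→5.75 (IV):
  [0→4]: (1756.4+610.9)/2 × 4 = 4734.6
  [4→4.5]: (610.9+535.4)/2 × 0.5 = 286.575
  [4.5→5.5]: (535.4+411.2)/2 × 1 = 473.3
  [5.5→5.75]: (411.2+384.9)/2 × 0.25 = 99.5125
  Sum = 5593.9875 µg/L·hr
IV tail: 384.9/0.264 = 1457.955; AUC_iv,0→∞ = 5593.9875 + 1457.955 = 7051.9425 µg/L·hr
Trapezoidal AUC_0→7.75 (rectal suppository):
  [0→1]: (0.0+324.0)/2 × 1 = 162.0
  [1→7]: (324.0+96.3)/2 × 6 = 1260.9
  [7→7.5]: (96.3+84.4)/2 × 0.5 = 45.175
  [7.5→7.75]: (84.4+79.0)/2 × 0.25 = 20.425
  Sum = 1488.5 µg/L·hr
rectal suppository tail: 79.0/0.264 = 299.242; AUC_ev,0→∞ = 1488.5 + 299.242 = 1787.742 µg/L·hr
F = (AUC_ev/D_ev)/(AUC_iv/D_iv) = (1787.742/200)/(7051.9425/100) = 8.93871/70.519425 = 0.1268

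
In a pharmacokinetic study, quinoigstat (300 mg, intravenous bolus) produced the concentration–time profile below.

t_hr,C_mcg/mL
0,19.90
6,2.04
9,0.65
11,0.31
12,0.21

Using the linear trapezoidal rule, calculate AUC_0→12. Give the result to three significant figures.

AUC = 71.1 mcg/mL·hr

Trapezoidal AUC_0→12:
  [0→6]: (19.90+2.04)/2 × 6 = 65.82
  [6→9]: (2.04+0.65)/2 × 3 = 4.035
  [9→11]: (0.65+0.31)/2 × 2 = 0.96
  [11→12]: (0.31+0.21)/2 × 1 = 0.26
  Sum = 71.075 mcg/mL·hr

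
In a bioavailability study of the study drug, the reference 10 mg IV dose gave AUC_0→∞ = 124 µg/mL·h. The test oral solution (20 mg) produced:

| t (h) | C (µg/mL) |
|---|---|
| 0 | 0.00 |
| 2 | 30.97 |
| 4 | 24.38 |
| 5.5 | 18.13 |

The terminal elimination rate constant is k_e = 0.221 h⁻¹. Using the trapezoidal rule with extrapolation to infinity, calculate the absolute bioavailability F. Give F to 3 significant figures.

Trapezoidal AUC_0→5.5 (oral solution):
  [0→2]: (0.00+30.97)/2 × 2 = 30.97
  [2→4]: (30.97+24.38)/2 × 2 = 55.35
  [4→5.5]: (24.38+18.13)/2 × 1.5 = 31.8825
  Sum = 118.2025 µg/mL·h
Tail: C_last/k_e = 18.13/0.221 = 82.036
AUC_0→∞ (oral solution) = 118.2025 + 82.036 = 200.2385 µg/mL·h
F = (AUC_ev/D_ev)/(AUC_iv/D_iv) = (200.2385/20)/(124/10) = 10.011925/12.4 = 0.8074

F = 0.807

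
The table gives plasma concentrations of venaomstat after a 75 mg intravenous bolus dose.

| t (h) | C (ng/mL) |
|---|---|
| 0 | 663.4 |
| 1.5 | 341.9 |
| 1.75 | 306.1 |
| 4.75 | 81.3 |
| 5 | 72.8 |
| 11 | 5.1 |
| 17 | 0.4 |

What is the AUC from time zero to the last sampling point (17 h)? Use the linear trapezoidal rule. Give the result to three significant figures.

Trapezoidal AUC_0→17:
  [0→1.5]: (663.4+341.9)/2 × 1.5 = 753.975
  [1.5→1.75]: (341.9+306.1)/2 × 0.25 = 81.0
  [1.75→4.75]: (306.1+81.3)/2 × 3 = 581.1
  [4.75→5]: (81.3+72.8)/2 × 0.25 = 19.2625
  [5→11]: (72.8+5.1)/2 × 6 = 233.7
  [11→17]: (5.1+0.4)/2 × 6 = 16.5
  Sum = 1685.5375 ng/mL·h

AUC = 1690 ng/mL·h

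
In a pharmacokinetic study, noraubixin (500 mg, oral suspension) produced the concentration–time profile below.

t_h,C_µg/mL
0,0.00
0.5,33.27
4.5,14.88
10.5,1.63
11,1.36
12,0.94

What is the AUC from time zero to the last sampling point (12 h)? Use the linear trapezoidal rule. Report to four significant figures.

Trapezoidal AUC_0→12:
  [0→0.5]: (0.00+33.27)/2 × 0.5 = 8.3175
  [0.5→4.5]: (33.27+14.88)/2 × 4 = 96.3
  [4.5→10.5]: (14.88+1.63)/2 × 6 = 49.53
  [10.5→11]: (1.63+1.36)/2 × 0.5 = 0.7475
  [11→12]: (1.36+0.94)/2 × 1 = 1.15
  Sum = 156.045 µg/mL·h

AUC = 156.0 µg/mL·h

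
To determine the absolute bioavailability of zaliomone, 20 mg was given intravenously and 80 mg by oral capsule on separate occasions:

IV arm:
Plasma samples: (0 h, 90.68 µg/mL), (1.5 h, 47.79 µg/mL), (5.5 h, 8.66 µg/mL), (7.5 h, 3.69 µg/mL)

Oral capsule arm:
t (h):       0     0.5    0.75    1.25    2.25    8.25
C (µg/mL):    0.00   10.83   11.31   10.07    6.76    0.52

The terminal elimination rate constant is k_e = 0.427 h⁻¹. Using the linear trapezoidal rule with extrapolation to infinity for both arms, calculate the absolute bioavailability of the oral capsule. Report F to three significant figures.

F = 0.0445

Trapezoidal AUC_0→7.5 (IV):
  [0→1.5]: (90.68+47.79)/2 × 1.5 = 103.8525
  [1.5→5.5]: (47.79+8.66)/2 × 4 = 112.9
  [5.5→7.5]: (8.66+3.69)/2 × 2 = 12.35
  Sum = 229.1025 µg/mL·h
IV tail: 3.69/0.427 = 8.642; AUC_iv,0→∞ = 229.1025 + 8.642 = 237.7445 µg/mL·h
Trapezoidal AUC_0→8.25 (oral capsule):
  [0→0.5]: (0.00+10.83)/2 × 0.5 = 2.7075
  [0.5→0.75]: (10.83+11.31)/2 × 0.25 = 2.7675
  [0.75→1.25]: (11.31+10.07)/2 × 0.5 = 5.345
  [1.25→2.25]: (10.07+6.76)/2 × 1 = 8.415
  [2.25→8.25]: (6.76+0.52)/2 × 6 = 21.84
  Sum = 41.075 µg/mL·h
oral capsule tail: 0.52/0.427 = 1.218; AUC_ev,0→∞ = 41.075 + 1.218 = 42.293 µg/mL·h
F = (AUC_ev/D_ev)/(AUC_iv/D_iv) = (42.293/80)/(237.7445/20) = 0.5286625/11.887225 = 0.0445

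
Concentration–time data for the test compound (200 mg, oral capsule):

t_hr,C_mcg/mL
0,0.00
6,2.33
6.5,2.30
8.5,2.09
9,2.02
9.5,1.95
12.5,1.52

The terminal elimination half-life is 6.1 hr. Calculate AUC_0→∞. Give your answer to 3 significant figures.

AUC = 33.1 mcg/mL·hr

Trapezoidal AUC_0→12.5:
  [0→6]: (0.00+2.33)/2 × 6 = 6.99
  [6→6.5]: (2.33+2.30)/2 × 0.5 = 1.1575
  [6.5→8.5]: (2.30+2.09)/2 × 2 = 4.39
  [8.5→9]: (2.09+2.02)/2 × 0.5 = 1.0275
  [9→9.5]: (2.02+1.95)/2 × 0.5 = 0.9925
  [9.5→12.5]: (1.95+1.52)/2 × 3 = 5.205
  Sum = 19.7625 mcg/mL·hr
k_e = ln2 / t½ = 0.693147 / 6.1 = 0.1136 hr^-1
Extrapolated tail: C_last / k_e = 1.52 / 0.1136 = 13.380
AUC_0→∞ = 19.7625 + 13.380 = 33.1425 mcg/mL·hr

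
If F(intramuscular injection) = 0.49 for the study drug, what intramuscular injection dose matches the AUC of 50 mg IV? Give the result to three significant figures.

For equal systemic exposure: F × D_ev = D_iv
D_ev = D_iv / F = 50 / 0.49 = 102.041 mg

D_intramuscular = 102 mg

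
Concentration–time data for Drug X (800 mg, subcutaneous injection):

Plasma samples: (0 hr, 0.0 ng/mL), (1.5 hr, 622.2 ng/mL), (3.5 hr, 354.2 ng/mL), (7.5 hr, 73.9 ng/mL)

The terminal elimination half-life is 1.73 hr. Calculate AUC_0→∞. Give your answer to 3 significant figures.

AUC = 2480 ng/mL·hr

Trapezoidal AUC_0→7.5:
  [0→1.5]: (0.0+622.2)/2 × 1.5 = 466.65
  [1.5→3.5]: (622.2+354.2)/2 × 2 = 976.4
  [3.5→7.5]: (354.2+73.9)/2 × 4 = 856.2
  Sum = 2299.25 ng/mL·hr
k_e = ln2 / t½ = 0.693147 / 1.73 = 0.4007 hr^-1
Extrapolated tail: C_last / k_e = 73.9 / 0.4007 = 184.427
AUC_0→∞ = 2299.25 + 184.427 = 2483.677 ng/mL·hr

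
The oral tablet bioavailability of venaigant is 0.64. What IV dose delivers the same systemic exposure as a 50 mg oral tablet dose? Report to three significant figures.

D_iv = 32.0 mg

Systemic exposure from an extravascular dose = F × D_ev, so the equivalent IV dose is F × D_ev.
D_iv = F × D_ev = 0.64 × 50 = 32 mg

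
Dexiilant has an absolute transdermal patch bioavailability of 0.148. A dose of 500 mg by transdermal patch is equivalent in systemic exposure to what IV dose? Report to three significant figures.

Systemic exposure from an extravascular dose = F × D_ev, so the equivalent IV dose is F × D_ev.
D_iv = F × D_ev = 0.148 × 500 = 74 mg

D_iv = 74.0 mg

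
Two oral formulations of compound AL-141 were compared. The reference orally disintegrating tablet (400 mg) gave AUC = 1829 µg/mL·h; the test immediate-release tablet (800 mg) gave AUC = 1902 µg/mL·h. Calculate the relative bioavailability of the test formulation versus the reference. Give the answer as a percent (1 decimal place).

F_rel = 52.0%

F_rel = (AUC_test/D_test) / (AUC_ref/D_ref)
      = (1902/800) / (1829/400)
      = 2.3775 / 4.5725 = 0.5200 = 52.00%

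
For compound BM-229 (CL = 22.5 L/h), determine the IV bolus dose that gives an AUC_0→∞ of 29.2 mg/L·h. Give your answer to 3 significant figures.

Dose = 657 mg

Dose_iv = CL × AUC_0→∞
     = 22.5 × 29.2 = 657 mg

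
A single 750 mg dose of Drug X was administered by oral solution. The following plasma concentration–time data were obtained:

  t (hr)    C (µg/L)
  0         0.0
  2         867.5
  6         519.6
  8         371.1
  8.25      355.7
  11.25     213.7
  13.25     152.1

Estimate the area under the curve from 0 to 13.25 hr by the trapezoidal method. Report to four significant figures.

AUC = 5843 µg/L·hr

Trapezoidal AUC_0→13.25:
  [0→2]: (0.0+867.5)/2 × 2 = 867.5
  [2→6]: (867.5+519.6)/2 × 4 = 2774.2
  [6→8]: (519.6+371.1)/2 × 2 = 890.7
  [8→8.25]: (371.1+355.7)/2 × 0.25 = 90.85
  [8.25→11.25]: (355.7+213.7)/2 × 3 = 854.1
  [11.25→13.25]: (213.7+152.1)/2 × 2 = 365.8
  Sum = 5843.15 µg/L·hr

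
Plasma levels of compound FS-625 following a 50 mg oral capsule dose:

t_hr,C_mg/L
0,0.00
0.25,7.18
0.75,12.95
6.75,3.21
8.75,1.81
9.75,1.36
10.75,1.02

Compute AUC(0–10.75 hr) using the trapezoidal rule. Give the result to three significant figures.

AUC = 62.2 mg/L·hr

Trapezoidal AUC_0→10.75:
  [0→0.25]: (0.00+7.18)/2 × 0.25 = 0.8975
  [0.25→0.75]: (7.18+12.95)/2 × 0.5 = 5.0325
  [0.75→6.75]: (12.95+3.21)/2 × 6 = 48.48
  [6.75→8.75]: (3.21+1.81)/2 × 2 = 5.02
  [8.75→9.75]: (1.81+1.36)/2 × 1 = 1.585
  [9.75→10.75]: (1.36+1.02)/2 × 1 = 1.19
  Sum = 62.205 mg/L·hr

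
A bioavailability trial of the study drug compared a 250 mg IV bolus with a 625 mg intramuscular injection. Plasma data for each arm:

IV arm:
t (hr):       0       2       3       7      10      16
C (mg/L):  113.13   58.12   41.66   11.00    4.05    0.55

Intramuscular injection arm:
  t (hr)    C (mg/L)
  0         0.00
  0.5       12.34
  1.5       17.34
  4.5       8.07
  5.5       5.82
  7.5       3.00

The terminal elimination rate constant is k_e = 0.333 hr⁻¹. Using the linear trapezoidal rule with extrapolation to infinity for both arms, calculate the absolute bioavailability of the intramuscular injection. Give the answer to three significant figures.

F = 0.0887

Trapezoidal AUC_0→16 (IV):
  [0→2]: (113.13+58.12)/2 × 2 = 171.25
  [2→3]: (58.12+41.66)/2 × 1 = 49.89
  [3→7]: (41.66+11.00)/2 × 4 = 105.32
  [7→10]: (11.00+4.05)/2 × 3 = 22.575
  [10→16]: (4.05+0.55)/2 × 6 = 13.8
  Sum = 362.835 mg/L·hr
IV tail: 0.55/0.333 = 1.652; AUC_iv,0→∞ = 362.835 + 1.652 = 364.487 mg/L·hr
Trapezoidal AUC_0→7.5 (intramuscular injection):
  [0→0.5]: (0.00+12.34)/2 × 0.5 = 3.085
  [0.5→1.5]: (12.34+17.34)/2 × 1 = 14.84
  [1.5→4.5]: (17.34+8.07)/2 × 3 = 38.115
  [4.5→5.5]: (8.07+5.82)/2 × 1 = 6.945
  [5.5→7.5]: (5.82+3.00)/2 × 2 = 8.82
  Sum = 71.805 mg/L·hr
intramuscular injection tail: 3.00/0.333 = 9.009; AUC_ev,0→∞ = 71.805 + 9.009 = 80.814 mg/L·hr
F = (AUC_ev/D_ev)/(AUC_iv/D_iv) = (80.814/625)/(364.487/250) = 0.1293024/1.457948 = 0.0887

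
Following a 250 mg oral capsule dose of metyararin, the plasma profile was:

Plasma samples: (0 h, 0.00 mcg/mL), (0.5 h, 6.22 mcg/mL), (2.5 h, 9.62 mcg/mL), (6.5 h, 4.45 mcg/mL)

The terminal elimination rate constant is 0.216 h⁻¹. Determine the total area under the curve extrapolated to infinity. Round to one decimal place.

AUC = 66.1 mcg/mL·h

Trapezoidal AUC_0→6.5:
  [0→0.5]: (0.00+6.22)/2 × 0.5 = 1.555
  [0.5→2.5]: (6.22+9.62)/2 × 2 = 15.84
  [2.5→6.5]: (9.62+4.45)/2 × 4 = 28.14
  Sum = 45.535 mcg/mL·h
Extrapolated tail: C_last / k_e = 4.45 / 0.216 = 20.602
AUC_0→∞ = 45.535 + 20.602 = 66.137 mcg/mL·h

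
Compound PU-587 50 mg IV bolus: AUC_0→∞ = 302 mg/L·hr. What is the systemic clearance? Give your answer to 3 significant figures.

CL = 0.166 L/hr

CL = Dose_iv / AUC_0→∞
   = 50 / 302 = 0.165563 L/hr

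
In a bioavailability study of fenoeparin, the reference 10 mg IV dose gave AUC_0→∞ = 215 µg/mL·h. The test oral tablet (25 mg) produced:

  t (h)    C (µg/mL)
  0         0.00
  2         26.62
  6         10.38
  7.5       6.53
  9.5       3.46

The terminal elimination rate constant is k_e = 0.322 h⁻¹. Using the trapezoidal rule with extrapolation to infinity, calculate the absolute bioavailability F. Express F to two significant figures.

Trapezoidal AUC_0→9.5 (oral tablet):
  [0→2]: (0.00+26.62)/2 × 2 = 26.62
  [2→6]: (26.62+10.38)/2 × 4 = 74.0
  [6→7.5]: (10.38+6.53)/2 × 1.5 = 12.6825
  [7.5→9.5]: (6.53+3.46)/2 × 2 = 9.99
  Sum = 123.2925 µg/mL·h
Tail: C_last/k_e = 3.46/0.322 = 10.745
AUC_0→∞ (oral tablet) = 123.2925 + 10.745 = 134.0375 µg/mL·h
F = (AUC_ev/D_ev)/(AUC_iv/D_iv) = (134.0375/25)/(215/10) = 5.3615/21.5 = 0.2494

F = 0.25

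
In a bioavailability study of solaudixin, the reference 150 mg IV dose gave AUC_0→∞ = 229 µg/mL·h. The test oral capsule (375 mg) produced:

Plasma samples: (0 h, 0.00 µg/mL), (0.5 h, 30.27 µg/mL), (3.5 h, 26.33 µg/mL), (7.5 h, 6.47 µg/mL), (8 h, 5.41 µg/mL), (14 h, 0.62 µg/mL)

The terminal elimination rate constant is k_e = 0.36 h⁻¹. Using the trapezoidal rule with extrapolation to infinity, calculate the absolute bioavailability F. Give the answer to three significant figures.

F = 0.316

Trapezoidal AUC_0→14 (oral capsule):
  [0→0.5]: (0.00+30.27)/2 × 0.5 = 7.5675
  [0.5→3.5]: (30.27+26.33)/2 × 3 = 84.9
  [3.5→7.5]: (26.33+6.47)/2 × 4 = 65.6
  [7.5→8]: (6.47+5.41)/2 × 0.5 = 2.97
  [8→14]: (5.41+0.62)/2 × 6 = 18.09
  Sum = 179.1275 µg/mL·h
Tail: C_last/k_e = 0.62/0.36 = 1.722
AUC_0→∞ (oral capsule) = 179.1275 + 1.722 = 180.8495 µg/mL·h
F = (AUC_ev/D_ev)/(AUC_iv/D_iv) = (180.8495/375)/(229/150) = 0.482265/1.52667 = 0.3159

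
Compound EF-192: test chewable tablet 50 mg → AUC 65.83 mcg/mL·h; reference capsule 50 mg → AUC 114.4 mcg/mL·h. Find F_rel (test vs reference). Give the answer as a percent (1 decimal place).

F_rel = (AUC_test/D_test) / (AUC_ref/D_ref)
      = (65.83/50) / (114.4/50)
      = 1.3166 / 2.288 = 0.5754 = 57.54%

F_rel = 57.5%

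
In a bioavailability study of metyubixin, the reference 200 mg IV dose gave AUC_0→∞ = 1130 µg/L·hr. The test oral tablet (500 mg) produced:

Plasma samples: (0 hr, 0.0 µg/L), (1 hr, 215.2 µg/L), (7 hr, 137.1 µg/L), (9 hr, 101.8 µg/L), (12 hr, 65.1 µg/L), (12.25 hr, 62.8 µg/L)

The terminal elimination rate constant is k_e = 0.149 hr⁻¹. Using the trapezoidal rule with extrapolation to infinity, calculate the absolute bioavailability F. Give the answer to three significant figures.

F = 0.740

Trapezoidal AUC_0→12.25 (oral tablet):
  [0→1]: (0.0+215.2)/2 × 1 = 107.6
  [1→7]: (215.2+137.1)/2 × 6 = 1056.9
  [7→9]: (137.1+101.8)/2 × 2 = 238.9
  [9→12]: (101.8+65.1)/2 × 3 = 250.35
  [12→12.25]: (65.1+62.8)/2 × 0.25 = 15.9875
  Sum = 1669.7375 µg/L·hr
Tail: C_last/k_e = 62.8/0.149 = 421.477
AUC_0→∞ (oral tablet) = 1669.7375 + 421.477 = 2091.2145 µg/L·hr
F = (AUC_ev/D_ev)/(AUC_iv/D_iv) = (2091.2145/500)/(1130/200) = 4.182429/5.65 = 0.7403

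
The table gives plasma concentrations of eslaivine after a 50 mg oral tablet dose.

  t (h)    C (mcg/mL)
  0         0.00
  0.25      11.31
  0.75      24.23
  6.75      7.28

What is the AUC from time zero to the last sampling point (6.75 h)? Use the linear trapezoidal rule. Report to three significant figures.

AUC = 105 mcg/mL·h

Trapezoidal AUC_0→6.75:
  [0→0.25]: (0.00+11.31)/2 × 0.25 = 1.41375
  [0.25→0.75]: (11.31+24.23)/2 × 0.5 = 8.885
  [0.75→6.75]: (24.23+7.28)/2 × 6 = 94.53
  Sum = 104.82875 mcg/mL·h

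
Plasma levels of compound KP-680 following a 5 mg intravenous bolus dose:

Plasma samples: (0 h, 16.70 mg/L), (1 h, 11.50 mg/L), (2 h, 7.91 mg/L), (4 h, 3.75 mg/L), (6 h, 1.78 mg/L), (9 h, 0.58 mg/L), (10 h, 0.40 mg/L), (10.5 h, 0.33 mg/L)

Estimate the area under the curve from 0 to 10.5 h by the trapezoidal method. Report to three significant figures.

Trapezoidal AUC_0→10.5:
  [0→1]: (16.70+11.50)/2 × 1 = 14.1
  [1→2]: (11.50+7.91)/2 × 1 = 9.705
  [2→4]: (7.91+3.75)/2 × 2 = 11.66
  [4→6]: (3.75+1.78)/2 × 2 = 5.53
  [6→9]: (1.78+0.58)/2 × 3 = 3.54
  [9→10]: (0.58+0.40)/2 × 1 = 0.49
  [10→10.5]: (0.40+0.33)/2 × 0.5 = 0.1825
  Sum = 45.2075 mg/L·h

AUC = 45.2 mg/L·h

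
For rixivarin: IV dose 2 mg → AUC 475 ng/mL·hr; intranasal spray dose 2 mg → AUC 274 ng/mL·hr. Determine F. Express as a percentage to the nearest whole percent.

F = 58%

F = (AUC_ev / D_ev) / (AUC_iv / D_iv)
  = (274/2) / (475/2)
  = 137 / 237.5 = 0.5768
  = 57.68%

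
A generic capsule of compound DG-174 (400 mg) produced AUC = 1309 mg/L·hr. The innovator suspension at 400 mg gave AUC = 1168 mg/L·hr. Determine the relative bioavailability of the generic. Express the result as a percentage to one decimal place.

F_rel = (AUC_test/D_test) / (AUC_ref/D_ref)
      = (1309/400) / (1168/400)
      = 3.2725 / 2.92 = 1.1207 = 112.07%

F_rel = 112.1%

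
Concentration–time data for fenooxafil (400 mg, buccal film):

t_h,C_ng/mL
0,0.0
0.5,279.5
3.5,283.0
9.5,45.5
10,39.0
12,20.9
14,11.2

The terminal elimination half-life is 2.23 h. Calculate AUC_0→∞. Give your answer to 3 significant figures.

AUC = 2050 ng/mL·h

Trapezoidal AUC_0→14:
  [0→0.5]: (0.0+279.5)/2 × 0.5 = 69.875
  [0.5→3.5]: (279.5+283.0)/2 × 3 = 843.75
  [3.5→9.5]: (283.0+45.5)/2 × 6 = 985.5
  [9.5→10]: (45.5+39.0)/2 × 0.5 = 21.125
  [10→12]: (39.0+20.9)/2 × 2 = 59.9
  [12→14]: (20.9+11.2)/2 × 2 = 32.1
  Sum = 2012.25 ng/mL·h
k_e = ln2 / t½ = 0.693147 / 2.23 = 0.3108 h^-1
Extrapolated tail: C_last / k_e = 11.2 / 0.3108 = 36.036
AUC_0→∞ = 2012.25 + 36.036 = 2048.286 ng/mL·h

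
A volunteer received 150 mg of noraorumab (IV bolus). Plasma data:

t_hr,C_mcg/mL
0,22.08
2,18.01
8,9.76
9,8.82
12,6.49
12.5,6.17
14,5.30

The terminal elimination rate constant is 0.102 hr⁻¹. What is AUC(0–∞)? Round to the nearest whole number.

Trapezoidal AUC_0→14:
  [0→2]: (22.08+18.01)/2 × 2 = 40.09
  [2→8]: (18.01+9.76)/2 × 6 = 83.31
  [8→9]: (9.76+8.82)/2 × 1 = 9.29
  [9→12]: (8.82+6.49)/2 × 3 = 22.965
  [12→12.5]: (6.49+6.17)/2 × 0.5 = 3.165
  [12.5→14]: (6.17+5.30)/2 × 1.5 = 8.6025
  Sum = 167.4225 mcg/mL·hr
Extrapolated tail: C_last / k_e = 5.30 / 0.102 = 51.961
AUC_0→∞ = 167.4225 + 51.961 = 219.3835 mcg/mL·hr

AUC = 219 mcg/mL·hr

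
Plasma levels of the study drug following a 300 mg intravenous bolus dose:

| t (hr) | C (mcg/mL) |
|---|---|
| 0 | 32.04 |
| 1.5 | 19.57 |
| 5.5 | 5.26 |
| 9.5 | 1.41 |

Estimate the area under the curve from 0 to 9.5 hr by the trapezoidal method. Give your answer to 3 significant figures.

AUC = 102 mcg/mL·hr

Trapezoidal AUC_0→9.5:
  [0→1.5]: (32.04+19.57)/2 × 1.5 = 38.7075
  [1.5→5.5]: (19.57+5.26)/2 × 4 = 49.66
  [5.5→9.5]: (5.26+1.41)/2 × 4 = 13.34
  Sum = 101.7075 mcg/mL·hr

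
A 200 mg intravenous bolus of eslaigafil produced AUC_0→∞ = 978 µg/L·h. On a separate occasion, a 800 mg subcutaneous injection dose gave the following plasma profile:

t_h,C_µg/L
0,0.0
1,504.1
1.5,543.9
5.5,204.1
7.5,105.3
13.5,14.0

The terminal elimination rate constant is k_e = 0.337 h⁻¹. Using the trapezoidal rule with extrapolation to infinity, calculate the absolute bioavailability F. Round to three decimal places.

Trapezoidal AUC_0→13.5 (subcutaneous injection):
  [0→1]: (0.0+504.1)/2 × 1 = 252.05
  [1→1.5]: (504.1+543.9)/2 × 0.5 = 262.0
  [1.5→5.5]: (543.9+204.1)/2 × 4 = 1496.0
  [5.5→7.5]: (204.1+105.3)/2 × 2 = 309.4
  [7.5→13.5]: (105.3+14.0)/2 × 6 = 357.9
  Sum = 2677.35 µg/L·h
Tail: C_last/k_e = 14.0/0.337 = 41.543
AUC_0→∞ (subcutaneous injection) = 2677.35 + 41.543 = 2718.893 µg/L·h
F = (AUC_ev/D_ev)/(AUC_iv/D_iv) = (2718.893/800)/(978/200) = 3.39862/4.89 = 0.6950

F = 0.695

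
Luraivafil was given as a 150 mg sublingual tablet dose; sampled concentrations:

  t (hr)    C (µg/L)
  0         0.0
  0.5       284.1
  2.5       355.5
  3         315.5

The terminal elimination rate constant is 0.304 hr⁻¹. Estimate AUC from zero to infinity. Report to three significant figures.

AUC = 1920 µg/L·hr

Trapezoidal AUC_0→3:
  [0→0.5]: (0.0+284.1)/2 × 0.5 = 71.025
  [0.5→2.5]: (284.1+355.5)/2 × 2 = 639.6
  [2.5→3]: (355.5+315.5)/2 × 0.5 = 167.75
  Sum = 878.375 µg/L·hr
Extrapolated tail: C_last / k_e = 315.5 / 0.304 = 1037.829
AUC_0→∞ = 878.375 + 1037.829 = 1916.204 µg/L·hr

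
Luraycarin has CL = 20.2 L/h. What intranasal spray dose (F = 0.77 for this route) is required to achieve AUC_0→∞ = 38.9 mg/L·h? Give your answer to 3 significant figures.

Dose = 1020 mg

Dose = CL × AUC_0→∞ / F
     = 20.2 × 38.9 / 0.77 = 1020.49 mg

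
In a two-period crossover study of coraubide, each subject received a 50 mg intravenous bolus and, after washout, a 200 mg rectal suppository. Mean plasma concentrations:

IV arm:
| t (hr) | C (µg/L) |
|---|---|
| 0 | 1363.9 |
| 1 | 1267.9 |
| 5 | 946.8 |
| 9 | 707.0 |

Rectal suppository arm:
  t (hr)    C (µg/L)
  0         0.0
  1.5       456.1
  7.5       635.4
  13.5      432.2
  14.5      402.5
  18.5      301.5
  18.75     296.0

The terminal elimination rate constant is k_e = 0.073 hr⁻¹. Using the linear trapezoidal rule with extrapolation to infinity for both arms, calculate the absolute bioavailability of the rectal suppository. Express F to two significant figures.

F = 0.17

Trapezoidal AUC_0→9 (IV):
  [0→1]: (1363.9+1267.9)/2 × 1 = 1315.9
  [1→5]: (1267.9+946.8)/2 × 4 = 4429.4
  [5→9]: (946.8+707.0)/2 × 4 = 3307.6
  Sum = 9052.9 µg/L·hr
IV tail: 707.0/0.073 = 9684.932; AUC_iv,0→∞ = 9052.9 + 9684.932 = 18737.832 µg/L·hr
Trapezoidal AUC_0→18.75 (rectal suppository):
  [0→1.5]: (0.0+456.1)/2 × 1.5 = 342.075
  [1.5→7.5]: (456.1+635.4)/2 × 6 = 3274.5
  [7.5→13.5]: (635.4+432.2)/2 × 6 = 3202.8
  [13.5→14.5]: (432.2+402.5)/2 × 1 = 417.35
  [14.5→18.5]: (402.5+301.5)/2 × 4 = 1408.0
  [18.5→18.75]: (301.5+296.0)/2 × 0.25 = 74.6875
  Sum = 8719.4125 µg/L·hr
rectal suppository tail: 296.0/0.073 = 4054.795; AUC_ev,0→∞ = 8719.4125 + 4054.795 = 12774.2075 µg/L·hr
F = (AUC_ev/D_ev)/(AUC_iv/D_iv) = (12774.2075/200)/(18737.832/50) = 63.871/374.75664 = 0.1704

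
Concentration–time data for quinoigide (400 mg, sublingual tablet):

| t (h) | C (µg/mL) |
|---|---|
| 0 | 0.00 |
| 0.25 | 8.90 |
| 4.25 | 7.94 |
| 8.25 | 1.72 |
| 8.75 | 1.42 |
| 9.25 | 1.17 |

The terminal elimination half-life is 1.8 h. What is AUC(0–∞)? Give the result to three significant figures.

AUC = 58.6 µg/mL·h

Trapezoidal AUC_0→9.25:
  [0→0.25]: (0.00+8.90)/2 × 0.25 = 1.1125
  [0.25→4.25]: (8.90+7.94)/2 × 4 = 33.68
  [4.25→8.25]: (7.94+1.72)/2 × 4 = 19.32
  [8.25→8.75]: (1.72+1.42)/2 × 0.5 = 0.785
  [8.75→9.25]: (1.42+1.17)/2 × 0.5 = 0.6475
  Sum = 55.545 µg/mL·h
k_e = ln2 / t½ = 0.693147 / 1.8 = 0.3851 h^-1
Extrapolated tail: C_last / k_e = 1.17 / 0.3851 = 3.038
AUC_0→∞ = 55.545 + 3.038 = 58.583 µg/mL·h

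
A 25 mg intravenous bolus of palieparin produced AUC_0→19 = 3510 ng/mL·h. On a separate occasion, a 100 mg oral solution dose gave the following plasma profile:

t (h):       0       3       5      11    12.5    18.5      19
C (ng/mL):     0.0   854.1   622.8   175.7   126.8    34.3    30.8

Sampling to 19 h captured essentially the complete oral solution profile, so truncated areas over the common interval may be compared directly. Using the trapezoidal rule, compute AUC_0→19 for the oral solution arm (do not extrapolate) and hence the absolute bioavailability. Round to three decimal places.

F = 0.419

Trapezoidal AUC_0→19 (oral solution):
  [0→3]: (0.0+854.1)/2 × 3 = 1281.15
  [3→5]: (854.1+622.8)/2 × 2 = 1476.9
  [5→11]: (622.8+175.7)/2 × 6 = 2395.5
  [11→12.5]: (175.7+126.8)/2 × 1.5 = 226.875
  [12.5→18.5]: (126.8+34.3)/2 × 6 = 483.3
  [18.5→19]: (34.3+30.8)/2 × 0.5 = 16.275
  Sum = 5880.0 ng/mL·h
F = (AUC_ev/D_ev)/(AUC_iv/D_iv) = (5880.0/100)/(3510/25) = 58.8/140.4 = 0.4188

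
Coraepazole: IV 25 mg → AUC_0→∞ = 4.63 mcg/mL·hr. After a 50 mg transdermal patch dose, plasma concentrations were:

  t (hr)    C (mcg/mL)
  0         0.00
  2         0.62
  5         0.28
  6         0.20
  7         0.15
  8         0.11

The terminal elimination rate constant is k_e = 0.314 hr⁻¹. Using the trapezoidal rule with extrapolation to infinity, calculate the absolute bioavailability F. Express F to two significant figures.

F = 0.31

Trapezoidal AUC_0→8 (transdermal patch):
  [0→2]: (0.00+0.62)/2 × 2 = 0.62
  [2→5]: (0.62+0.28)/2 × 3 = 1.35
  [5→6]: (0.28+0.20)/2 × 1 = 0.24
  [6→7]: (0.20+0.15)/2 × 1 = 0.175
  [7→8]: (0.15+0.11)/2 × 1 = 0.13
  Sum = 2.515 mcg/mL·hr
Tail: C_last/k_e = 0.11/0.314 = 0.350
AUC_0→∞ (transdermal patch) = 2.515 + 0.350 = 2.865 mcg/mL·hr
F = (AUC_ev/D_ev)/(AUC_iv/D_iv) = (2.865/50)/(4.63/25) = 0.0573/0.1852 = 0.3094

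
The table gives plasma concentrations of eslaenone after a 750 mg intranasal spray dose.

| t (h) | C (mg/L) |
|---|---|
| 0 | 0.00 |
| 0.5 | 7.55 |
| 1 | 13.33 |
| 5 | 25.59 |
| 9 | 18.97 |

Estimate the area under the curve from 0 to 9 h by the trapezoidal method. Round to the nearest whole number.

AUC = 174 mg/L·h

Trapezoidal AUC_0→9:
  [0→0.5]: (0.00+7.55)/2 × 0.5 = 1.8875
  [0.5→1]: (7.55+13.33)/2 × 0.5 = 5.22
  [1→5]: (13.33+25.59)/2 × 4 = 77.84
  [5→9]: (25.59+18.97)/2 × 4 = 89.12
  Sum = 174.0675 mg/L·h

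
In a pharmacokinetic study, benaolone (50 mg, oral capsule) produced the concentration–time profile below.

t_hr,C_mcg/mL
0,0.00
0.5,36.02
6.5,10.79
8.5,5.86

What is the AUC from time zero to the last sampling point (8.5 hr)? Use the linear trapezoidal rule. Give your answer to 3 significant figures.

AUC = 166 mcg/mL·hr

Trapezoidal AUC_0→8.5:
  [0→0.5]: (0.00+36.02)/2 × 0.5 = 9.005
  [0.5→6.5]: (36.02+10.79)/2 × 6 = 140.43
  [6.5→8.5]: (10.79+5.86)/2 × 2 = 16.65
  Sum = 166.085 mcg/mL·hr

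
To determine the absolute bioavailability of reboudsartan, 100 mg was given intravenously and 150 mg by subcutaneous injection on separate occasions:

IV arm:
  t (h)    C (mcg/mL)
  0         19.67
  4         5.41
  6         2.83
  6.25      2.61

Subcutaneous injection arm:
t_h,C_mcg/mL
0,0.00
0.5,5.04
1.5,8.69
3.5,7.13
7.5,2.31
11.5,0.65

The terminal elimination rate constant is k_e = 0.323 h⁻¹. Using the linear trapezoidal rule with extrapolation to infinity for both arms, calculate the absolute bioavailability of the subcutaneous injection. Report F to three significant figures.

Trapezoidal AUC_0→6.25 (IV):
  [0→4]: (19.67+5.41)/2 × 4 = 50.16
  [4→6]: (5.41+2.83)/2 × 2 = 8.24
  [6→6.25]: (2.83+2.61)/2 × 0.25 = 0.68
  Sum = 59.08 mcg/mL·h
IV tail: 2.61/0.323 = 8.080; AUC_iv,0→∞ = 59.08 + 8.080 = 67.16 mcg/mL·h
Trapezoidal AUC_0→11.5 (subcutaneous injection):
  [0→0.5]: (0.00+5.04)/2 × 0.5 = 1.26
  [0.5→1.5]: (5.04+8.69)/2 × 1 = 6.865
  [1.5→3.5]: (8.69+7.13)/2 × 2 = 15.82
  [3.5→7.5]: (7.13+2.31)/2 × 4 = 18.88
  [7.5→11.5]: (2.31+0.65)/2 × 4 = 5.92
  Sum = 48.745 mcg/mL·h
subcutaneous injection tail: 0.65/0.323 = 2.012; AUC_ev,0→∞ = 48.745 + 2.012 = 50.757 mcg/mL·h
F = (AUC_ev/D_ev)/(AUC_iv/D_iv) = (50.757/150)/(67.16/100) = 0.33838/0.6716 = 0.5038

F = 0.504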